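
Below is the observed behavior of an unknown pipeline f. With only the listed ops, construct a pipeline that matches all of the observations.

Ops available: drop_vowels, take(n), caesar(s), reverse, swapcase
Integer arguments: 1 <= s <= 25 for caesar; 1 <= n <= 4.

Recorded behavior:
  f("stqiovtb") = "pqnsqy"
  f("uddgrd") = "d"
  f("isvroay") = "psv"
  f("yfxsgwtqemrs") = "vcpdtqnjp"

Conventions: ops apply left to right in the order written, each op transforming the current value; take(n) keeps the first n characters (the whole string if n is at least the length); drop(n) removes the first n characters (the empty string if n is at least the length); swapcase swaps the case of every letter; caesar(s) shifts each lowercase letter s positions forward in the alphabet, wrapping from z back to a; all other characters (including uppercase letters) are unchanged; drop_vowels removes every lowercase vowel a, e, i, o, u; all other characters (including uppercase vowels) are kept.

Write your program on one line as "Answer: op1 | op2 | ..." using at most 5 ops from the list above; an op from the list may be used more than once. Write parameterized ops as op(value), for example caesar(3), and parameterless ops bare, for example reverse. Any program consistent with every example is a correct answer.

reverse | drop_vowels | reverse | caesar(23) | drop_vowels

Check, running the answer program on each example:
  "stqiovtb" -> "btvoiqts" -> "btvqts" -> "stqvtb" -> "pqnsqy" -> "pqnsqy"
  "uddgrd" -> "drgddu" -> "drgdd" -> "ddgrd" -> "aadoa" -> "d"
  "isvroay" -> "yaorvsi" -> "yrvs" -> "svry" -> "psov" -> "psv"
  "yfxsgwtqemrs" -> "srmeqtwgsxfy" -> "srmqtwgsxfy" -> "yfxsgwtqmrs" -> "vcupdtqnjop" -> "vcpdtqnjp"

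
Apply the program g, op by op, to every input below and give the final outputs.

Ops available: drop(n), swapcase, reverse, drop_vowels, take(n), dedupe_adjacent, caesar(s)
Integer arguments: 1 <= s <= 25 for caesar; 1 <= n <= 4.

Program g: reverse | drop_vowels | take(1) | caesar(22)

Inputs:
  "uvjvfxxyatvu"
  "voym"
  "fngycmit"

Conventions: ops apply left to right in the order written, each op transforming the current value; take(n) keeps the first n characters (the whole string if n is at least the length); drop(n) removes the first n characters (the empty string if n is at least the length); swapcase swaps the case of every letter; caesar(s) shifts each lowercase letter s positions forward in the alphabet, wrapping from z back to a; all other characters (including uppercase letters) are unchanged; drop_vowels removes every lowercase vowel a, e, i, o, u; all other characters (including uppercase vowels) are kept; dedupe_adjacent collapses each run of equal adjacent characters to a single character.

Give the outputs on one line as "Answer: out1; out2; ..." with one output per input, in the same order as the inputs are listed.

Execution, op by op:
  "uvjvfxxyatvu" -> "uvtayxxfvjvu" -> "vtyxxfvjv" -> "v" -> "r"
  "voym" -> "myov" -> "myv" -> "m" -> "i"
  "fngycmit" -> "timcygnf" -> "tmcygnf" -> "t" -> "p"

"r"; "i"; "p"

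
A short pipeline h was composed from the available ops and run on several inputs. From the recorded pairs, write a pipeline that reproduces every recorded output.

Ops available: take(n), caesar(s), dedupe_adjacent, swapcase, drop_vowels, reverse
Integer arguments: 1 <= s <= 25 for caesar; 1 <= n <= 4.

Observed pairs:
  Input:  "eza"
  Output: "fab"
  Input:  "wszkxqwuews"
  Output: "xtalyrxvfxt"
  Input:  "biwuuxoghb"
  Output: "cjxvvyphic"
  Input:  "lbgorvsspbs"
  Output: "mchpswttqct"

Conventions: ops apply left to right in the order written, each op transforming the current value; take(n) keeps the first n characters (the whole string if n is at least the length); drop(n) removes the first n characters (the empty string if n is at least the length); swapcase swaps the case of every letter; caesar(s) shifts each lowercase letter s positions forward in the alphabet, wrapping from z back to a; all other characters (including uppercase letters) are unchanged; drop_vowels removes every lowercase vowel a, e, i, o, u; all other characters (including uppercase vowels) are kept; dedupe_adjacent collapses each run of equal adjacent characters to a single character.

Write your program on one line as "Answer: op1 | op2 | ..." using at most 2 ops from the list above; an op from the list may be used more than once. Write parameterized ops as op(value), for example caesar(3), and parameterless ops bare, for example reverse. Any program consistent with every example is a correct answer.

caesar(17) | caesar(10)

Check, running the answer program on each example:
  "eza" -> "vqr" -> "fab"
  "wszkxqwuews" -> "njqbohnlvnj" -> "xtalyrxvfxt"
  "biwuuxoghb" -> "sznllofxys" -> "cjxvvyphic"
  "lbgorvsspbs" -> "csxfimjjgsj" -> "mchpswttqct"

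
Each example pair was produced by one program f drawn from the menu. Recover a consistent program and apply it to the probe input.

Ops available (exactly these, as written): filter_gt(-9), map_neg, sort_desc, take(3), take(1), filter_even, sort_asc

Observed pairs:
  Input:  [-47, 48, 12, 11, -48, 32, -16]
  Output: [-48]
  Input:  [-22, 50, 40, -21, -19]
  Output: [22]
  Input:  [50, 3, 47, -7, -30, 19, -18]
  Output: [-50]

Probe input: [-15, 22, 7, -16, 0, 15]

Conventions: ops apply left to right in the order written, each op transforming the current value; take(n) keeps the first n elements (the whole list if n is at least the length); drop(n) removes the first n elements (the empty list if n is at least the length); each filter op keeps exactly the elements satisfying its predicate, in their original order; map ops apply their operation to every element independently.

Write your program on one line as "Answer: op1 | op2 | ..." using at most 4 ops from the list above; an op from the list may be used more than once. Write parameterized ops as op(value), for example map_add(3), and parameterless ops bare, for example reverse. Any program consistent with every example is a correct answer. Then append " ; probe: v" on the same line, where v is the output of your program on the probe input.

filter_even | take(1) | map_neg ; probe: [-22]

Check, running the answer program on each example:
  [-47, 48, 12, 11, -48, 32, -16] -> [48, 12, -48, 32, -16] -> [48] -> [-48]
  [-22, 50, 40, -21, -19] -> [-22, 50, 40] -> [-22] -> [22]
  [50, 3, 47, -7, -30, 19, -18] -> [50, -30, -18] -> [50] -> [-50]
  probe: [-15, 22, 7, -16, 0, 15] -> [22, -16, 0] -> [22] -> [-22]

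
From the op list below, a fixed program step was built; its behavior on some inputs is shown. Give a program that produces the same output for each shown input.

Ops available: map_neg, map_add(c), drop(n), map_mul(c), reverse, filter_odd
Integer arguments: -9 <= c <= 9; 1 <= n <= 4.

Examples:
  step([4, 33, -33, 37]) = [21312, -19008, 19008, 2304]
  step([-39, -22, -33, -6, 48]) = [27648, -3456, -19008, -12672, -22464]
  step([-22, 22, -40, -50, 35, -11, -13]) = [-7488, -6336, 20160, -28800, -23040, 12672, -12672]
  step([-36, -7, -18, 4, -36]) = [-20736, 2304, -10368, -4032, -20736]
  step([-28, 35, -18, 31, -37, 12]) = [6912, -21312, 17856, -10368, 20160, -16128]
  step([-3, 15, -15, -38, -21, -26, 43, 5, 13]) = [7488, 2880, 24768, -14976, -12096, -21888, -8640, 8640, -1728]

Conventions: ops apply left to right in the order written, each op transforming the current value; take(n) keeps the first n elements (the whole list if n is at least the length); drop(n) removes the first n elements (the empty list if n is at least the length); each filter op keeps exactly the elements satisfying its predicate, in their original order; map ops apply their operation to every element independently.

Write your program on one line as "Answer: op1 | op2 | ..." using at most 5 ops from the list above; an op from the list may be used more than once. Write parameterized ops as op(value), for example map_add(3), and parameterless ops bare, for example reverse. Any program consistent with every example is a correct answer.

reverse | map_mul(-8) | map_mul(9) | map_neg | map_mul(8)

Check, running the answer program on each example:
  [4, 33, -33, 37] -> [37, -33, 33, 4] -> [-296, 264, -264, -32] -> [-2664, 2376, -2376, -288] -> [2664, -2376, 2376, 288] -> [21312, -19008, 19008, 2304]
  [-39, -22, -33, -6, 48] -> [48, -6, -33, -22, -39] -> [-384, 48, 264, 176, 312] -> [-3456, 432, 2376, 1584, 2808] -> [3456, -432, -2376, -1584, -2808] -> [27648, -3456, -19008, -12672, -22464]
  [-22, 22, -40, -50, 35, -11, -13] -> [-13, -11, 35, -50, -40, 22, -22] -> [104, 88, -280, 400, 320, -176, 176] -> [936, 792, -2520, 3600, 2880, -1584, 1584] -> [-936, -792, 2520, -3600, -2880, 1584, -1584] -> [-7488, -6336, 20160, -28800, -23040, 12672, -12672]
  [-36, -7, -18, 4, -36] -> [-36, 4, -18, -7, -36] -> [288, -32, 144, 56, 288] -> [2592, -288, 1296, 504, 2592] -> [-2592, 288, -1296, -504, -2592] -> [-20736, 2304, -10368, -4032, -20736]
  [-28, 35, -18, 31, -37, 12] -> [12, -37, 31, -18, 35, -28] -> [-96, 296, -248, 144, -280, 224] -> [-864, 2664, -2232, 1296, -2520, 2016] -> [864, -2664, 2232, -1296, 2520, -2016] -> [6912, -21312, 17856, -10368, 20160, -16128]
  [-3, 15, -15, -38, -21, -26, 43, 5, 13] -> [13, 5, 43, -26, -21, -38, -15, 15, -3] -> [-104, -40, -344, 208, 168, 304, 120, -120, 24] -> [-936, -360, -3096, 1872, 1512, 2736, 1080, -1080, 216] -> [936, 360, 3096, -1872, -1512, -2736, -1080, 1080, -216] -> [7488, 2880, 24768, -14976, -12096, -21888, -8640, 8640, -1728]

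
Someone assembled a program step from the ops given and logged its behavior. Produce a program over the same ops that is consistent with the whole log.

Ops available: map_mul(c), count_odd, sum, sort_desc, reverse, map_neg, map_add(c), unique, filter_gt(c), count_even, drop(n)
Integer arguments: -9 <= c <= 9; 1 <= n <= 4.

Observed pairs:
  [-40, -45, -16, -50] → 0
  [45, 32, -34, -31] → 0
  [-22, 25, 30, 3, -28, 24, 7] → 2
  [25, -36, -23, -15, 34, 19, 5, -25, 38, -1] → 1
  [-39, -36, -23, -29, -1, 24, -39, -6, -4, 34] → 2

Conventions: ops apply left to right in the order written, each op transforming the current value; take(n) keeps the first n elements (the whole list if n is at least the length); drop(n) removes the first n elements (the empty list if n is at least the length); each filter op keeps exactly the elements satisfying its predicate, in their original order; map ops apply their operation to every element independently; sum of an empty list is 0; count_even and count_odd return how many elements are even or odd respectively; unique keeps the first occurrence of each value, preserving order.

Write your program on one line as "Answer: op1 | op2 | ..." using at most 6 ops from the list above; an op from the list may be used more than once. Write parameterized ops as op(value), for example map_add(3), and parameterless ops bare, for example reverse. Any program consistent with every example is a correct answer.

reverse | sort_desc | map_neg | drop(4) | count_even

Check, running the answer program on each example:
  [-40, -45, -16, -50] -> [-50, -16, -45, -40] -> [-16, -40, -45, -50] -> [16, 40, 45, 50] -> [] -> 0
  [45, 32, -34, -31] -> [-31, -34, 32, 45] -> [45, 32, -31, -34] -> [-45, -32, 31, 34] -> [] -> 0
  [-22, 25, 30, 3, -28, 24, 7] -> [7, 24, -28, 3, 30, 25, -22] -> [30, 25, 24, 7, 3, -22, -28] -> [-30, -25, -24, -7, -3, 22, 28] -> [-3, 22, 28] -> 2
  [25, -36, -23, -15, 34, 19, 5, -25, 38, -1] -> [-1, 38, -25, 5, 19, 34, -15, -23, -36, 25] -> [38, 34, 25, 19, 5, -1, -15, -23, -25, -36] -> [-38, -34, -25, -19, -5, 1, 15, 23, 25, 36] -> [-5, 1, 15, 23, 25, 36] -> 1
  [-39, -36, -23, -29, -1, 24, -39, -6, -4, 34] -> [34, -4, -6, -39, 24, -1, -29, -23, -36, -39] -> [34, 24, -1, -4, -6, -23, -29, -36, -39, -39] -> [-34, -24, 1, 4, 6, 23, 29, 36, 39, 39] -> [6, 23, 29, 36, 39, 39] -> 2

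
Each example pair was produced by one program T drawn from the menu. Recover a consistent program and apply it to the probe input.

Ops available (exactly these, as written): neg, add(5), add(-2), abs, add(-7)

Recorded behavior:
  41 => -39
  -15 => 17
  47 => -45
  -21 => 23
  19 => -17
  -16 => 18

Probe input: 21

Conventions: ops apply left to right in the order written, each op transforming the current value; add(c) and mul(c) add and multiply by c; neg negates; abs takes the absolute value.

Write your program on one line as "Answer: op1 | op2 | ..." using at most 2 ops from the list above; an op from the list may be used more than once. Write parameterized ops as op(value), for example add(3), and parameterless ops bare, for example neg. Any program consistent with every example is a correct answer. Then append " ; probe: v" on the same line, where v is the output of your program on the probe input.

add(-2) | neg ; probe: -19

Check, running the answer program on each example:
  41 -> 39 -> -39
  -15 -> -17 -> 17
  47 -> 45 -> -45
  -21 -> -23 -> 23
  19 -> 17 -> -17
  -16 -> -18 -> 18
  probe: 21 -> 19 -> -19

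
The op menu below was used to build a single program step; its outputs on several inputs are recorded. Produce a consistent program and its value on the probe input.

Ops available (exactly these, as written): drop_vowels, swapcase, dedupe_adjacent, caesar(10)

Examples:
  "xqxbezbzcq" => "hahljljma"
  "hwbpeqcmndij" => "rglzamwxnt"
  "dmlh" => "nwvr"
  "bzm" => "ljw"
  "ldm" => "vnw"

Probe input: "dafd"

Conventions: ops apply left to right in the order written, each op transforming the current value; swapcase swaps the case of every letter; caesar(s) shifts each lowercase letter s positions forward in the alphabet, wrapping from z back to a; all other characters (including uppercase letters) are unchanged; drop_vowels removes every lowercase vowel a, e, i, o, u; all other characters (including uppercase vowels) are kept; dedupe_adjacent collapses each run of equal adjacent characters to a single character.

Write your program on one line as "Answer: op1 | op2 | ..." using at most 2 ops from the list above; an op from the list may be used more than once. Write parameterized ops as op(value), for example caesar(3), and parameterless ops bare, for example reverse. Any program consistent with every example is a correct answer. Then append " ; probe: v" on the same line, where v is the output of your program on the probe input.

drop_vowels | caesar(10) ; probe: "npn"

Check, running the answer program on each example:
  "xqxbezbzcq" -> "xqxbzbzcq" -> "hahljljma"
  "hwbpeqcmndij" -> "hwbpqcmndj" -> "rglzamwxnt"
  "dmlh" -> "dmlh" -> "nwvr"
  "bzm" -> "bzm" -> "ljw"
  "ldm" -> "ldm" -> "vnw"
  probe: "dafd" -> "dfd" -> "npn"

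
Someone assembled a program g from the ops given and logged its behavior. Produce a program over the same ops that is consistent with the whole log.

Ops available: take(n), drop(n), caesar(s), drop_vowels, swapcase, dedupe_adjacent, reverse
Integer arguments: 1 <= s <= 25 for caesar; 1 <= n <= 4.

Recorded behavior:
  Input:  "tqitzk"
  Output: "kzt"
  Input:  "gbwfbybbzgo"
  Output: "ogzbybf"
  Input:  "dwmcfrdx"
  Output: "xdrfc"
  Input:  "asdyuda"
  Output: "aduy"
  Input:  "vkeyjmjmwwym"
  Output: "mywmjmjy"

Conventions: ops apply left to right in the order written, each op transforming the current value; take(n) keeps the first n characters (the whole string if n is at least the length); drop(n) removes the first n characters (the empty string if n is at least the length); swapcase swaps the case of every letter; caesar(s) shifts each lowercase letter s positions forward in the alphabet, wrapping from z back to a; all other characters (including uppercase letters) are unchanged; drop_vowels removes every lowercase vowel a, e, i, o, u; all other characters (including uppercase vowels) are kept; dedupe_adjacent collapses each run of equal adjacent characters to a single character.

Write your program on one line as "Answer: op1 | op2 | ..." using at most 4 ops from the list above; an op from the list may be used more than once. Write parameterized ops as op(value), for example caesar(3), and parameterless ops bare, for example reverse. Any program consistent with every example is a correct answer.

dedupe_adjacent | drop(3) | reverse

Check, running the answer program on each example:
  "tqitzk" -> "tqitzk" -> "tzk" -> "kzt"
  "gbwfbybbzgo" -> "gbwfbybzgo" -> "fbybzgo" -> "ogzbybf"
  "dwmcfrdx" -> "dwmcfrdx" -> "cfrdx" -> "xdrfc"
  "asdyuda" -> "asdyuda" -> "yuda" -> "aduy"
  "vkeyjmjmwwym" -> "vkeyjmjmwym" -> "yjmjmwym" -> "mywmjmjy"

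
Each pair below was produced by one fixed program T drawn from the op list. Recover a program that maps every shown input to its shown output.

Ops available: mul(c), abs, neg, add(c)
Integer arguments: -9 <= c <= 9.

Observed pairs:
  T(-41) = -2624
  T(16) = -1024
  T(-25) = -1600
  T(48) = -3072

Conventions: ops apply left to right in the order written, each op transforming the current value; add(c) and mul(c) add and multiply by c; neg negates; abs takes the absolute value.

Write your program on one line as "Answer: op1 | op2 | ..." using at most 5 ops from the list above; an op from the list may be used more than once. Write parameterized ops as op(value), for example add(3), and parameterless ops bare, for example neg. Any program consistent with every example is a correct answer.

abs | mul(-2) | mul(4) | mul(-8) | neg

Check, running the answer program on each example:
  -41 -> 41 -> -82 -> -328 -> 2624 -> -2624
  16 -> 16 -> -32 -> -128 -> 1024 -> -1024
  -25 -> 25 -> -50 -> -200 -> 1600 -> -1600
  48 -> 48 -> -96 -> -384 -> 3072 -> -3072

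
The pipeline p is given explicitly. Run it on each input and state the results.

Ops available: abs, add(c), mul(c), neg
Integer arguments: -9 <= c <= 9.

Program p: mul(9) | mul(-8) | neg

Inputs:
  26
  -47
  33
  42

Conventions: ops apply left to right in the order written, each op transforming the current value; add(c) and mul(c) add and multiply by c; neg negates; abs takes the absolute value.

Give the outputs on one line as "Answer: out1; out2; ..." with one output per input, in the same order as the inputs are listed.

Execution, op by op:
  26 -> 234 -> -1872 -> 1872
  -47 -> -423 -> 3384 -> -3384
  33 -> 297 -> -2376 -> 2376
  42 -> 378 -> -3024 -> 3024

1872; -3384; 2376; 3024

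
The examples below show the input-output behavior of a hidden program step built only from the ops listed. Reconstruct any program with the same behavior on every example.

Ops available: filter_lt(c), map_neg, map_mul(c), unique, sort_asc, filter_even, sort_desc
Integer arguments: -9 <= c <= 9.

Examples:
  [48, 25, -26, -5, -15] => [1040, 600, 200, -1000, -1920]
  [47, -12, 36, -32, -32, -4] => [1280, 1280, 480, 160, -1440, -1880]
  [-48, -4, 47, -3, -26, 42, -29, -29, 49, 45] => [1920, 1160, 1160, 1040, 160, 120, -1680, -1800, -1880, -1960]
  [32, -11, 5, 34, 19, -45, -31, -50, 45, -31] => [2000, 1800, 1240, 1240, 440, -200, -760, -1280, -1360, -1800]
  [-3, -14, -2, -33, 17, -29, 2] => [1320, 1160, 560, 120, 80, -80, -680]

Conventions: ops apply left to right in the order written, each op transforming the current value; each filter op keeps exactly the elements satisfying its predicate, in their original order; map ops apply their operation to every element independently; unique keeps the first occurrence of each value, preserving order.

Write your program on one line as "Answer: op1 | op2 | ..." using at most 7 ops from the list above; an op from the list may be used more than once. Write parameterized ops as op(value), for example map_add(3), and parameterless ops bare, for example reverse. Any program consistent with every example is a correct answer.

sort_desc | map_mul(-4) | map_neg | sort_asc | map_mul(5) | map_mul(-2)

Check, running the answer program on each example:
  [48, 25, -26, -5, -15] -> [48, 25, -5, -15, -26] -> [-192, -100, 20, 60, 104] -> [192, 100, -20, -60, -104] -> [-104, -60, -20, 100, 192] -> [-520, -300, -100, 500, 960] -> [1040, 600, 200, -1000, -1920]
  [47, -12, 36, -32, -32, -4] -> [47, 36, -4, -12, -32, -32] -> [-188, -144, 16, 48, 128, 128] -> [188, 144, -16, -48, -128, -128] -> [-128, -128, -48, -16, 144, 188] -> [-640, -640, -240, -80, 720, 940] -> [1280, 1280, 480, 160, -1440, -1880]
  [-48, -4, 47, -3, -26, 42, -29, -29, 49, 45] -> [49, 47, 45, 42, -3, -4, -26, -29, -29, -48] -> [-196, -188, -180, -168, 12, 16, 104, 116, 116, 192] -> [196, 188, 180, 168, -12, -16, -104, -116, -116, -192] -> [-192, -116, -116, -104, -16, -12, 168, 180, 188, 196] -> [-960, -580, -580, -520, -80, -60, 840, 900, 940, 980] -> [1920, 1160, 1160, 1040, 160, 120, -1680, -1800, -1880, -1960]
  [32, -11, 5, 34, 19, -45, -31, -50, 45, -31] -> [45, 34, 32, 19, 5, -11, -31, -31, -45, -50] -> [-180, -136, -128, -76, -20, 44, 124, 124, 180, 200] -> [180, 136, 128, 76, 20, -44, -124, -124, -180, -200] -> [-200, -180, -124, -124, -44, 20, 76, 128, 136, 180] -> [-1000, -900, -620, -620, -220, 100, 380, 640, 680, 900] -> [2000, 1800, 1240, 1240, 440, -200, -760, -1280, -1360, -1800]
  [-3, -14, -2, -33, 17, -29, 2] -> [17, 2, -2, -3, -14, -29, -33] -> [-68, -8, 8, 12, 56, 116, 132] -> [68, 8, -8, -12, -56, -116, -132] -> [-132, -116, -56, -12, -8, 8, 68] -> [-660, -580, -280, -60, -40, 40, 340] -> [1320, 1160, 560, 120, 80, -80, -680]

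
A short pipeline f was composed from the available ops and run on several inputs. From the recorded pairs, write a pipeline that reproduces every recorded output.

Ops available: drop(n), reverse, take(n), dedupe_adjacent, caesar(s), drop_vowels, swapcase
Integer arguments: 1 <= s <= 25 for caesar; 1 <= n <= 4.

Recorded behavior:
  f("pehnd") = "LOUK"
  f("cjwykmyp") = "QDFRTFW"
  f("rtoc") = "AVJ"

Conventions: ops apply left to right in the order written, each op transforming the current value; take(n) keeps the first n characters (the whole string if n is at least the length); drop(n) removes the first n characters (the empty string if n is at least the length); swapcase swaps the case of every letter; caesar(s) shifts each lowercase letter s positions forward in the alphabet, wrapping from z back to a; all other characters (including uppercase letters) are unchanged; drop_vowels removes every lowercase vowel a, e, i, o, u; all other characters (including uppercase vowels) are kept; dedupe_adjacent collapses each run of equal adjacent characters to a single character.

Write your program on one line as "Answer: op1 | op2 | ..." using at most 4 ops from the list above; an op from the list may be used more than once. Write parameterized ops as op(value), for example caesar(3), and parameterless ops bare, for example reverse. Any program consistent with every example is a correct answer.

drop(1) | caesar(7) | swapcase

Check, running the answer program on each example:
  "pehnd" -> "ehnd" -> "louk" -> "LOUK"
  "cjwykmyp" -> "jwykmyp" -> "qdfrtfw" -> "QDFRTFW"
  "rtoc" -> "toc" -> "avj" -> "AVJ"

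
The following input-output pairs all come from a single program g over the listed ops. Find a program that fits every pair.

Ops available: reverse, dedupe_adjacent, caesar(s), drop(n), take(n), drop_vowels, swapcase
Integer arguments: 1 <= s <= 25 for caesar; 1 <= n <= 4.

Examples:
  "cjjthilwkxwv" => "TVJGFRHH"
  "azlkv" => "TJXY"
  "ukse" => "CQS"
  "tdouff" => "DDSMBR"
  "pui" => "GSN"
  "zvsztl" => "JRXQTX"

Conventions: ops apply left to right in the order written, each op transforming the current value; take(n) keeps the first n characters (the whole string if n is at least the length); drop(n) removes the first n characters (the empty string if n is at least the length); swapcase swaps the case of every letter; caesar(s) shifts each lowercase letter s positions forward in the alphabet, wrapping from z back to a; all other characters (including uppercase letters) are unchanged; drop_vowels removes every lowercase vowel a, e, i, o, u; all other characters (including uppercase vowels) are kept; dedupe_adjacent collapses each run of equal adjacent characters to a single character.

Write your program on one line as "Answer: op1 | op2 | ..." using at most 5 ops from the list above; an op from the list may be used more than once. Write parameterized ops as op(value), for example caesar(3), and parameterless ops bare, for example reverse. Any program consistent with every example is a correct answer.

reverse | caesar(9) | caesar(15) | drop_vowels | swapcase

Check, running the answer program on each example:
  "cjjthilwkxwv" -> "vwxkwlihtjjc" -> "efgtfurqcssl" -> "tuviujgfrhha" -> "tvjgfrhh" -> "TVJGFRHH"
  "azlkv" -> "vklza" -> "etuij" -> "tijxy" -> "tjxy" -> "TJXY"
  "ukse" -> "esku" -> "nbtd" -> "cqis" -> "cqs" -> "CQS"
  "tdouff" -> "ffuodt" -> "oodxmc" -> "ddsmbr" -> "ddsmbr" -> "DDSMBR"
  "pui" -> "iup" -> "rdy" -> "gsn" -> "gsn" -> "GSN"
  "zvsztl" -> "ltzsvz" -> "ucibei" -> "jrxqtx" -> "jrxqtx" -> "JRXQTX"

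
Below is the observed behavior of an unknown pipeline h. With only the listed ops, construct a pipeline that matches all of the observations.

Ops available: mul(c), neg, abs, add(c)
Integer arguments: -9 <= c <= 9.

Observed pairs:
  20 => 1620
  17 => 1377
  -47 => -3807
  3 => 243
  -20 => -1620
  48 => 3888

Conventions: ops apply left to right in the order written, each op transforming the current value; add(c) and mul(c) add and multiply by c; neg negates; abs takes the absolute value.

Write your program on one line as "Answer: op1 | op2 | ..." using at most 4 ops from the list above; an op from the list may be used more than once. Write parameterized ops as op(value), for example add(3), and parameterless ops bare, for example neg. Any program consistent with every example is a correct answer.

mul(-9) | mul(9) | neg

Check, running the answer program on each example:
  20 -> -180 -> -1620 -> 1620
  17 -> -153 -> -1377 -> 1377
  -47 -> 423 -> 3807 -> -3807
  3 -> -27 -> -243 -> 243
  -20 -> 180 -> 1620 -> -1620
  48 -> -432 -> -3888 -> 3888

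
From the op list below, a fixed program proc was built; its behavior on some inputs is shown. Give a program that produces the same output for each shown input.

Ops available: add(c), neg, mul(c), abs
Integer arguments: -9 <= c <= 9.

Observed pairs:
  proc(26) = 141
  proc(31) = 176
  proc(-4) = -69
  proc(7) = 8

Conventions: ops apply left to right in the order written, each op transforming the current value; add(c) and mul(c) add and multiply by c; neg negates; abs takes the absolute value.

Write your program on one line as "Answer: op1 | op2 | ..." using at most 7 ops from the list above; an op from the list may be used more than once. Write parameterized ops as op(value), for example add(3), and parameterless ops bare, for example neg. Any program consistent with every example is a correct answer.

neg | add(-1) | neg | add(-6) | mul(7) | add(-6)

Check, running the answer program on each example:
  26 -> -26 -> -27 -> 27 -> 21 -> 147 -> 141
  31 -> -31 -> -32 -> 32 -> 26 -> 182 -> 176
  -4 -> 4 -> 3 -> -3 -> -9 -> -63 -> -69
  7 -> -7 -> -8 -> 8 -> 2 -> 14 -> 8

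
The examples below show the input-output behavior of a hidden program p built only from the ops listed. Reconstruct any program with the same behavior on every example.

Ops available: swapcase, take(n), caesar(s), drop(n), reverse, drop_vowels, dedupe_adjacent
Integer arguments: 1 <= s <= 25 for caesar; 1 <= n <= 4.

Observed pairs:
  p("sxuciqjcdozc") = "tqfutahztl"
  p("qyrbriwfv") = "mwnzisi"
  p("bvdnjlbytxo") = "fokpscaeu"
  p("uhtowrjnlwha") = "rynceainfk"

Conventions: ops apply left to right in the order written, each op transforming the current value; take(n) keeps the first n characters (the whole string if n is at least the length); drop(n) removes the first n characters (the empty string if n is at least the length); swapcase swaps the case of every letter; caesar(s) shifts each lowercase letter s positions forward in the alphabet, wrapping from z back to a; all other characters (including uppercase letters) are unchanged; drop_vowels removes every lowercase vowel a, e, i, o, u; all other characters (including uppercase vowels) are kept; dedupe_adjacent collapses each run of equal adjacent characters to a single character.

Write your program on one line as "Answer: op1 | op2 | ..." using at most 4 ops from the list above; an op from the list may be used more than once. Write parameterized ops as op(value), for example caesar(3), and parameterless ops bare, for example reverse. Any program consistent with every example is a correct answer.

caesar(17) | drop(2) | reverse

Check, running the answer program on each example:
  "sxuciqjcdozc" -> "joltzhatufqt" -> "ltzhatufqt" -> "tqfutahztl"
  "qyrbriwfv" -> "hpisiznwm" -> "isiznwm" -> "mwnzisi"
  "bvdnjlbytxo" -> "smueacspkof" -> "ueacspkof" -> "fokpscaeu"
  "uhtowrjnlwha" -> "lykfniaecnyr" -> "kfniaecnyr" -> "rynceainfk"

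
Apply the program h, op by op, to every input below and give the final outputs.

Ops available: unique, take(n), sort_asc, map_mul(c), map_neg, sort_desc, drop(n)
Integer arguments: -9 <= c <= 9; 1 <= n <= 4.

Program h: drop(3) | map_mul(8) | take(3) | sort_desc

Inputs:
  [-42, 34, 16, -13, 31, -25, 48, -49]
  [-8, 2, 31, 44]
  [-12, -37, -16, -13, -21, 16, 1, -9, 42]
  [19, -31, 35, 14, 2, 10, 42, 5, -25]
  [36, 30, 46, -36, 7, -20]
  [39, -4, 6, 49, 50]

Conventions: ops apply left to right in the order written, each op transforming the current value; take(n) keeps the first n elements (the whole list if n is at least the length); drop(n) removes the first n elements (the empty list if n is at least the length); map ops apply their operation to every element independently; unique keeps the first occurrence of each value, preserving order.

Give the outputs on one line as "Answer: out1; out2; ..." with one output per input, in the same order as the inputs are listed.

Execution, op by op:
  [-42, 34, 16, -13, 31, -25, 48, -49] -> [-13, 31, -25, 48, -49] -> [-104, 248, -200, 384, -392] -> [-104, 248, -200] -> [248, -104, -200]
  [-8, 2, 31, 44] -> [44] -> [352] -> [352] -> [352]
  [-12, -37, -16, -13, -21, 16, 1, -9, 42] -> [-13, -21, 16, 1, -9, 42] -> [-104, -168, 128, 8, -72, 336] -> [-104, -168, 128] -> [128, -104, -168]
  [19, -31, 35, 14, 2, 10, 42, 5, -25] -> [14, 2, 10, 42, 5, -25] -> [112, 16, 80, 336, 40, -200] -> [112, 16, 80] -> [112, 80, 16]
  [36, 30, 46, -36, 7, -20] -> [-36, 7, -20] -> [-288, 56, -160] -> [-288, 56, -160] -> [56, -160, -288]
  [39, -4, 6, 49, 50] -> [49, 50] -> [392, 400] -> [392, 400] -> [400, 392]

[248, -104, -200]; [352]; [128, -104, -168]; [112, 80, 16]; [56, -160, -288]; [400, 392]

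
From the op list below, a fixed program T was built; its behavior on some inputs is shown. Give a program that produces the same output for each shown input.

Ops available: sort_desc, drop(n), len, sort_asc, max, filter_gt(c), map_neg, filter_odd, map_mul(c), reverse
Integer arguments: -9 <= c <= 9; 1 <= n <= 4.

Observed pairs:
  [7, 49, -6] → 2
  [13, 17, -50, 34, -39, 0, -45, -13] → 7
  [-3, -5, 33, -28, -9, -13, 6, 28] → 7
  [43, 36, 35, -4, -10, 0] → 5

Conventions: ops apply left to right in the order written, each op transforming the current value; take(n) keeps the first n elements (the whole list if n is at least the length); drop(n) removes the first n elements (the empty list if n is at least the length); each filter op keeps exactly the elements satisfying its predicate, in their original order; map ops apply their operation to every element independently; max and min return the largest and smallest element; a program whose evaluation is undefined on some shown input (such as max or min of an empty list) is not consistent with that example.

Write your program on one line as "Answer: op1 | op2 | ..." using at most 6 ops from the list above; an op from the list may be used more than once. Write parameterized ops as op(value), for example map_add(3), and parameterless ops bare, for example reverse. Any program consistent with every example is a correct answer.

map_neg | reverse | drop(1) | map_neg | len

Check, running the answer program on each example:
  [7, 49, -6] -> [-7, -49, 6] -> [6, -49, -7] -> [-49, -7] -> [49, 7] -> 2
  [13, 17, -50, 34, -39, 0, -45, -13] -> [-13, -17, 50, -34, 39, 0, 45, 13] -> [13, 45, 0, 39, -34, 50, -17, -13] -> [45, 0, 39, -34, 50, -17, -13] -> [-45, 0, -39, 34, -50, 17, 13] -> 7
  [-3, -5, 33, -28, -9, -13, 6, 28] -> [3, 5, -33, 28, 9, 13, -6, -28] -> [-28, -6, 13, 9, 28, -33, 5, 3] -> [-6, 13, 9, 28, -33, 5, 3] -> [6, -13, -9, -28, 33, -5, -3] -> 7
  [43, 36, 35, -4, -10, 0] -> [-43, -36, -35, 4, 10, 0] -> [0, 10, 4, -35, -36, -43] -> [10, 4, -35, -36, -43] -> [-10, -4, 35, 36, 43] -> 5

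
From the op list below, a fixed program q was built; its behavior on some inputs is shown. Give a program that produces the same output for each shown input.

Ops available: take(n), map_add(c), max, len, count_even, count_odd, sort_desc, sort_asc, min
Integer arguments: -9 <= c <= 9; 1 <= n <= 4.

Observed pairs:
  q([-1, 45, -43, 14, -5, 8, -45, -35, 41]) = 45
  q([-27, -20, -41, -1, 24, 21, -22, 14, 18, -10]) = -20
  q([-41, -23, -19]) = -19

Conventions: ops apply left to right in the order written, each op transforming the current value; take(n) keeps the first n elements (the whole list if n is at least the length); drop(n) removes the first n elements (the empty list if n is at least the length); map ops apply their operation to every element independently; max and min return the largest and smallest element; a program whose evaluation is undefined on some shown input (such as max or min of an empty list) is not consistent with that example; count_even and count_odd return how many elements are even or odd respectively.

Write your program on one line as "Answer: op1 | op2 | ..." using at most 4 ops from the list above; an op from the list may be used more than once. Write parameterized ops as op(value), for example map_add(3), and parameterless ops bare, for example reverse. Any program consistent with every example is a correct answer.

take(3) | sort_desc | max

Check, running the answer program on each example:
  [-1, 45, -43, 14, -5, 8, -45, -35, 41] -> [-1, 45, -43] -> [45, -1, -43] -> 45
  [-27, -20, -41, -1, 24, 21, -22, 14, 18, -10] -> [-27, -20, -41] -> [-20, -27, -41] -> -20
  [-41, -23, -19] -> [-41, -23, -19] -> [-19, -23, -41] -> -19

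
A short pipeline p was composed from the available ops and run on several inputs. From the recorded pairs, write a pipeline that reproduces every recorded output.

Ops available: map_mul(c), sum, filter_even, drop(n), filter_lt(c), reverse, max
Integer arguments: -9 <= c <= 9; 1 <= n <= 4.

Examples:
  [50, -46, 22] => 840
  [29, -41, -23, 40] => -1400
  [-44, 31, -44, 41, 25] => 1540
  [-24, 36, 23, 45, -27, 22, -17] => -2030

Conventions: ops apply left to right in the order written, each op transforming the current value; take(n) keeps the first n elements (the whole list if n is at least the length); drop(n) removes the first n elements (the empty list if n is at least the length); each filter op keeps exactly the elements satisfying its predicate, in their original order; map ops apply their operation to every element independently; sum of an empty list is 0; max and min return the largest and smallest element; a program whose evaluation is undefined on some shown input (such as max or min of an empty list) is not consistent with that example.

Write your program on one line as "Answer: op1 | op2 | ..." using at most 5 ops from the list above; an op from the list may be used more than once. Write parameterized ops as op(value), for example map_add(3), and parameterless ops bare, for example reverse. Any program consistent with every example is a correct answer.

map_mul(-5) | map_mul(7) | drop(1) | filter_even | sum

Check, running the answer program on each example:
  [50, -46, 22] -> [-250, 230, -110] -> [-1750, 1610, -770] -> [1610, -770] -> [1610, -770] -> 840
  [29, -41, -23, 40] -> [-145, 205, 115, -200] -> [-1015, 1435, 805, -1400] -> [1435, 805, -1400] -> [-1400] -> -1400
  [-44, 31, -44, 41, 25] -> [220, -155, 220, -205, -125] -> [1540, -1085, 1540, -1435, -875] -> [-1085, 1540, -1435, -875] -> [1540] -> 1540
  [-24, 36, 23, 45, -27, 22, -17] -> [120, -180, -115, -225, 135, -110, 85] -> [840, -1260, -805, -1575, 945, -770, 595] -> [-1260, -805, -1575, 945, -770, 595] -> [-1260, -770] -> -2030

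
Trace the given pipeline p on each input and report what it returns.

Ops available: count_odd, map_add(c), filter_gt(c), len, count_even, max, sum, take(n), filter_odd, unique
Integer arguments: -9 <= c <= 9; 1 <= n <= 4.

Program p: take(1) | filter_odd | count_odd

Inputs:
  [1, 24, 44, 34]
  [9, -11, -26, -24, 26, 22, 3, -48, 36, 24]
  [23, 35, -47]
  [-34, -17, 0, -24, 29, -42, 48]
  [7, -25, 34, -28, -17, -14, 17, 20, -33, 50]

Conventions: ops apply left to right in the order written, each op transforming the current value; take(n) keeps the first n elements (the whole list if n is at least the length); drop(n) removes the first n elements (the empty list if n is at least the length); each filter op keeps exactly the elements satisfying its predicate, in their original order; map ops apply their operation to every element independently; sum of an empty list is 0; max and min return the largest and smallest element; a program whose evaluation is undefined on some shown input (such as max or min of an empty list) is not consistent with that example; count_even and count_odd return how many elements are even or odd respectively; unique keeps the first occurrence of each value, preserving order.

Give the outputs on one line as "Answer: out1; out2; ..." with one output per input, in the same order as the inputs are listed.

Execution, op by op:
  [1, 24, 44, 34] -> [1] -> [1] -> 1
  [9, -11, -26, -24, 26, 22, 3, -48, 36, 24] -> [9] -> [9] -> 1
  [23, 35, -47] -> [23] -> [23] -> 1
  [-34, -17, 0, -24, 29, -42, 48] -> [-34] -> [] -> 0
  [7, -25, 34, -28, -17, -14, 17, 20, -33, 50] -> [7] -> [7] -> 1

1; 1; 1; 0; 1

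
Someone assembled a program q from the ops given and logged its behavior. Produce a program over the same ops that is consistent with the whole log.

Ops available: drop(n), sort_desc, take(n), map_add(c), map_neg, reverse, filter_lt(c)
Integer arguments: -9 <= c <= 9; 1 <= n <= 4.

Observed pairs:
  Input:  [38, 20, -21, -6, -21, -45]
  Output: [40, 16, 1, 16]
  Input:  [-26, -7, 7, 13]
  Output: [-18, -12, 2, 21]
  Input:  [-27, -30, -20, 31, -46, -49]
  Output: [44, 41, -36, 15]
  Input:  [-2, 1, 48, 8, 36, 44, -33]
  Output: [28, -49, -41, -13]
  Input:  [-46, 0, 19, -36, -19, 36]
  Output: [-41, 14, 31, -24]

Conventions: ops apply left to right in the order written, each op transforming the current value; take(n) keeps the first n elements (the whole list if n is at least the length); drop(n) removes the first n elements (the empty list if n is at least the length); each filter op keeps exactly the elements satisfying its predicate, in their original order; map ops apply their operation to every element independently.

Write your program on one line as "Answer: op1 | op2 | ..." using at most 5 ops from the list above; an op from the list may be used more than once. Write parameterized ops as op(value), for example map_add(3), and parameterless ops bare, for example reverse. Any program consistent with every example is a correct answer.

map_neg | reverse | take(4) | map_add(-5)

Check, running the answer program on each example:
  [38, 20, -21, -6, -21, -45] -> [-38, -20, 21, 6, 21, 45] -> [45, 21, 6, 21, -20, -38] -> [45, 21, 6, 21] -> [40, 16, 1, 16]
  [-26, -7, 7, 13] -> [26, 7, -7, -13] -> [-13, -7, 7, 26] -> [-13, -7, 7, 26] -> [-18, -12, 2, 21]
  [-27, -30, -20, 31, -46, -49] -> [27, 30, 20, -31, 46, 49] -> [49, 46, -31, 20, 30, 27] -> [49, 46, -31, 20] -> [44, 41, -36, 15]
  [-2, 1, 48, 8, 36, 44, -33] -> [2, -1, -48, -8, -36, -44, 33] -> [33, -44, -36, -8, -48, -1, 2] -> [33, -44, -36, -8] -> [28, -49, -41, -13]
  [-46, 0, 19, -36, -19, 36] -> [46, 0, -19, 36, 19, -36] -> [-36, 19, 36, -19, 0, 46] -> [-36, 19, 36, -19] -> [-41, 14, 31, -24]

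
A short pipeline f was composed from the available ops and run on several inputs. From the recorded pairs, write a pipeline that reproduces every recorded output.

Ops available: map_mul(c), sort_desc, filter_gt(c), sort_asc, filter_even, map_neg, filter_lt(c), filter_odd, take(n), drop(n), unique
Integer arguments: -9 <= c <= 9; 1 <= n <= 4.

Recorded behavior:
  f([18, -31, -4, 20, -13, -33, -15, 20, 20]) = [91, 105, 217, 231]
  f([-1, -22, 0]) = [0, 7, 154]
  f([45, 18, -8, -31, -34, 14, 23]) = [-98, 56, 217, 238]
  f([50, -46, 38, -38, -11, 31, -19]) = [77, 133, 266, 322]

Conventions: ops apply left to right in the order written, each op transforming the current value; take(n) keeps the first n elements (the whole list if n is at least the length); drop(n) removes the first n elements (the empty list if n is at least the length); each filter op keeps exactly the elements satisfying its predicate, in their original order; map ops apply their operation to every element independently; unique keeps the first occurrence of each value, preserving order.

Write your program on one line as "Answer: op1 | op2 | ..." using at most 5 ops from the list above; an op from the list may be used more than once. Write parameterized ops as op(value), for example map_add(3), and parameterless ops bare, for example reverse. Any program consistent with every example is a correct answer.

sort_asc | take(4) | map_mul(7) | sort_desc | map_neg

Check, running the answer program on each example:
  [18, -31, -4, 20, -13, -33, -15, 20, 20] -> [-33, -31, -15, -13, -4, 18, 20, 20, 20] -> [-33, -31, -15, -13] -> [-231, -217, -105, -91] -> [-91, -105, -217, -231] -> [91, 105, 217, 231]
  [-1, -22, 0] -> [-22, -1, 0] -> [-22, -1, 0] -> [-154, -7, 0] -> [0, -7, -154] -> [0, 7, 154]
  [45, 18, -8, -31, -34, 14, 23] -> [-34, -31, -8, 14, 18, 23, 45] -> [-34, -31, -8, 14] -> [-238, -217, -56, 98] -> [98, -56, -217, -238] -> [-98, 56, 217, 238]
  [50, -46, 38, -38, -11, 31, -19] -> [-46, -38, -19, -11, 31, 38, 50] -> [-46, -38, -19, -11] -> [-322, -266, -133, -77] -> [-77, -133, -266, -322] -> [77, 133, 266, 322]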